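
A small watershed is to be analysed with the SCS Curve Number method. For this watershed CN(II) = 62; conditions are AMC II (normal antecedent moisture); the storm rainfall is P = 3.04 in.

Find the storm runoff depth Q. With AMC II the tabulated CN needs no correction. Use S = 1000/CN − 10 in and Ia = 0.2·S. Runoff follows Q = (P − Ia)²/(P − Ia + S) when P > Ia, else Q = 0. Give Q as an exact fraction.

Q = 26011/62775 in ≈ 0.414 in

CN(II) = 62; AMC II needs no correction.
Max retention: S = 1000/62 − 10 = 190/31 in (≈ 6.129 in)
Ia = 0.2·(190/31) = 38/31 in ≈ 1.226 in
P − Ia = 3.040 − 1.226 = 1406/775 ≈ 1.814 in (> 0, runoff occurs)
Q = (1406/775)²/((1406/775) + 190/31) = (1976836/600625)/(6156/775) = 26011/62775 in ≈ 0.414 in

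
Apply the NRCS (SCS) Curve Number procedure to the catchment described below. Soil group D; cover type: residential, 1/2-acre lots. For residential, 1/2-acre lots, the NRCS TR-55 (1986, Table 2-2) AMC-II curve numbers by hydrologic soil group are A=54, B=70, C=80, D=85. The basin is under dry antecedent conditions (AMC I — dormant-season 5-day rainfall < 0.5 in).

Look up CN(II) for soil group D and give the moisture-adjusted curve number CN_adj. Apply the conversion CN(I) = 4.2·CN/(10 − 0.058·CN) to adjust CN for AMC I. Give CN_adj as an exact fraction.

NRCS table: residential, 1/2-acre lots, soil group D → CN(II) = 85
CN(I) from CN(II)=85: (4.2·85)/(10 − 0.058·85) = 11900/169 ≈ 70.414

CN_adj = 11900/169 ≈ 70.414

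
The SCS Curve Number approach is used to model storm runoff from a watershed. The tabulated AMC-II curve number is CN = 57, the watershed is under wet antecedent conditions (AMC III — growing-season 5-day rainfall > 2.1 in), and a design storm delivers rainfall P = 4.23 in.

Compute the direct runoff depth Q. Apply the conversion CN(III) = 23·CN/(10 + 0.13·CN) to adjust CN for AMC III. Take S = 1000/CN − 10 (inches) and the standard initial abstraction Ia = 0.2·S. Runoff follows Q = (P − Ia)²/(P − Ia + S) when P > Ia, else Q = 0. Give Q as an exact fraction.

Q = 219541913809/117800298300 in ≈ 1.864 in

Adjust CN=57 to AMC III: 23·57/(10 + 0.13·57) → 1311 ÷ (1741/100) = 131100/1741 ≈ 75.302
Retention S: 1000/CN − 10 with CN=75.302 → S = 4300/1311 ≈ 3.280 in
Initial abstraction Ia = S/5 = (4300/1311)/5 = 860/1311 ≈ 0.656 in
Excess rainfall: 4.230 − 0.656 = 3.574 in; P > Ia so Q > 0
Q = (468553/131100)²/((468553/131100) + 4300/1311) = (219541913809/17187210000)/(898553/131100) = 219541913809/117800298300 in ≈ 1.864 in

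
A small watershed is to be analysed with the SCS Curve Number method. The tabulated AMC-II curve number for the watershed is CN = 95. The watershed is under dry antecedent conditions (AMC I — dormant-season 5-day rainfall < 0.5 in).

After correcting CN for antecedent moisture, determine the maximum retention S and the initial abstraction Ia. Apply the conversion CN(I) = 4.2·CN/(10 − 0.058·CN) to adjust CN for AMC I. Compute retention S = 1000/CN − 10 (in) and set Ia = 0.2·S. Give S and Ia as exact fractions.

CN(I) from CN(II)=95: (4.2·95)/(10 − 0.058·95) = 39900/449 ≈ 88.864
Max retention: S = 1000/(39900/449) − 10 = 500/399 in (≈ 1.253 in)
Initial abstraction Ia = S/5 = (500/399)/5 = 100/399 ≈ 0.251 in

S = 500/399 in ≈ 1.253 in; Ia = 100/399 in ≈ 0.251 in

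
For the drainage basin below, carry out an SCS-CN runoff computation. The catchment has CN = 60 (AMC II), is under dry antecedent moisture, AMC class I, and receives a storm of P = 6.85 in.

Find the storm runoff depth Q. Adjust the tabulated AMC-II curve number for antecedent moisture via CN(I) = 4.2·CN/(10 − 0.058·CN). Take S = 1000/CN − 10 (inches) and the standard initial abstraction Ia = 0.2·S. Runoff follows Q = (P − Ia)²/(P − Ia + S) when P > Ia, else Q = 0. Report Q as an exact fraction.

Dry (AMC I): CN(I) = 4.2·60/(10 − 0.058·60) = 252/(163/25) = 6300/163 ≈ 38.650
Retention S: 1000/CN − 10 with CN=38.650 → S = 1000/63 ≈ 15.873 in
Ia = 0.2S: 0.2·15.873 = 3.175 in (exactly 200/63)
Since P=6.850 > Ia=3.175: effective rainfall P−Ia = 4631/1260 in
Runoff Q = (P−Ia)²/(P−Ia+S) = (3.675)²/(3.675+15.873) = 21446161/31035060 ≈ 0.691 in

Q = 21446161/31035060 in ≈ 0.691 in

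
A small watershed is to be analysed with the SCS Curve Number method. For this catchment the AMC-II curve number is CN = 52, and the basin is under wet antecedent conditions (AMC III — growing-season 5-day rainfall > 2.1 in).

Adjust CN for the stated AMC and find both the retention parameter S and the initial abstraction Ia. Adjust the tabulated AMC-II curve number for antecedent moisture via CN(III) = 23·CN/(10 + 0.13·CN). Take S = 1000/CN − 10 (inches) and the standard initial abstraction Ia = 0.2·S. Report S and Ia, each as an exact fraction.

S = 1200/299 in ≈ 4.013 in; Ia = 240/299 in ≈ 0.803 in

Adjust CN=52 to AMC III: 23·52/(10 + 0.13·52) → 1196 ÷ (419/25) = 29900/419 ≈ 71.360
Max retention: S = 1000/(29900/419) − 10 = 1200/299 in (≈ 4.013 in)
Ia = 0.2S: 0.2·4.013 = 0.803 in (exactly 240/299)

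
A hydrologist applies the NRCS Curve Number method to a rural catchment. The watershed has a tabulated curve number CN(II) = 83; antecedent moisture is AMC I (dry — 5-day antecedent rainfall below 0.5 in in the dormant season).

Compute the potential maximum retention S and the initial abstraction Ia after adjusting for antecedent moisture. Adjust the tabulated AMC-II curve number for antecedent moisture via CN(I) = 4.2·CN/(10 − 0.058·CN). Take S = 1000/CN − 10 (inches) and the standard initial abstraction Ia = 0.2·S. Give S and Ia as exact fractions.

Adjust CN=83 to AMC I: 4.2·83/(10 − 0.058·83) → (1743/5) ÷ (2593/500) = 174300/2593 ≈ 67.219
S = 1000/(174300/2593) − 10 = 8500/1743 in ≈ 4.877 in
Ia = 0.2·(8500/1743) = 1700/1743 in ≈ 0.975 in

S = 8500/1743 in ≈ 4.877 in; Ia = 1700/1743 in ≈ 0.975 in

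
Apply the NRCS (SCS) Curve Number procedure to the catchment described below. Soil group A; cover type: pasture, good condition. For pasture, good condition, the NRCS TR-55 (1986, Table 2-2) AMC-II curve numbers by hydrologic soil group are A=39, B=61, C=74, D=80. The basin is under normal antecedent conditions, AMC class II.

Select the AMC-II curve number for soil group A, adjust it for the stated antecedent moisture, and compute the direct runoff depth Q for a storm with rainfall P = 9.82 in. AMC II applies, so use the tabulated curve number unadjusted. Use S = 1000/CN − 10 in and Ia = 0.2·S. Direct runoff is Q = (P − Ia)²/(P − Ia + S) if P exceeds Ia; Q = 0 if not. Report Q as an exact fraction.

NRCS table: pasture, good condition, soil group A → CN(II) = 39
Average conditions: CN = 39 (no AMC adjustment).
S = 1000/39 − 10 = 610/39 in ≈ 15.641 in
Ia = 0.2S: 0.2·15.641 = 3.128 in (exactly 122/39)
Excess rainfall: 9.820 − 3.128 = 6.692 in; P > Ia so Q > 0
Q: (13049/1950)² ÷ (43549/1950) = 170276401/84920550 in (≈ 2.005 in)

Q = 170276401/84920550 in ≈ 2.005 in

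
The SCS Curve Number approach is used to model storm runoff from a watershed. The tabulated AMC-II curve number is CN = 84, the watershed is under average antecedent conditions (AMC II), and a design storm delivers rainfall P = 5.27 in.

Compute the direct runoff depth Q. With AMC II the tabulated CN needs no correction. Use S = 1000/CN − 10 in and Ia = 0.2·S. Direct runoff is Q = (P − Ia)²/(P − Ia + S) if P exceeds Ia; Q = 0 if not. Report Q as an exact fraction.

AMC II — tabulated CN = 84 applies directly.
Max retention: S = 1000/84 − 10 = 40/21 in (≈ 1.905 in)
Initial abstraction Ia = S/5 = (40/21)/5 = 8/21 ≈ 0.381 in
Excess rainfall: 5.270 − 0.381 = 4.889 in; P > Ia so Q > 0
Q: (10267/2100)² ÷ (14267/2100) = 105411289/29960700 in (≈ 3.518 in)

Q = 105411289/29960700 in ≈ 3.518 in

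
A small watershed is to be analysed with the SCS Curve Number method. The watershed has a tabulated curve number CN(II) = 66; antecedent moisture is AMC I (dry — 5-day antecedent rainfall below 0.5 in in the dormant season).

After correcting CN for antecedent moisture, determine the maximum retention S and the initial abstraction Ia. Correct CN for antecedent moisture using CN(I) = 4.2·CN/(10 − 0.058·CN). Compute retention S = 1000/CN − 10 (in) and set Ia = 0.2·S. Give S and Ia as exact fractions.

Dry (AMC I): CN(I) = 4.2·66/(10 − 0.058·66) = (1386/5)/(1543/250) = 69300/1543 ≈ 44.913
Retention S: 1000/CN − 10 with CN=44.913 → S = 8500/693 ≈ 12.266 in
Ia = 0.2·(8500/693) = 1700/693 in ≈ 2.453 in

S = 8500/693 in ≈ 12.266 in; Ia = 1700/693 in ≈ 2.453 in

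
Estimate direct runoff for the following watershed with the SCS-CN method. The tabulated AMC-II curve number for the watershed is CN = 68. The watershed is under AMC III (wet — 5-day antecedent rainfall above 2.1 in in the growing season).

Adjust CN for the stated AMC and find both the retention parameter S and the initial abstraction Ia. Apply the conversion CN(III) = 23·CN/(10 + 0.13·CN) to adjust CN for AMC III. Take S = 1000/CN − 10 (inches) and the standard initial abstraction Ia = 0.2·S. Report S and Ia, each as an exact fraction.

S = 800/391 in ≈ 2.046 in; Ia = 160/391 in ≈ 0.409 in

CN(III) from CN(II)=68: (23·68)/(10 + 0.13·68) = 39100/471 ≈ 83.015
Max retention: S = 1000/(39100/471) − 10 = 800/391 in (≈ 2.046 in)
Initial abstraction Ia = S/5 = (800/391)/5 = 160/391 ≈ 0.409 in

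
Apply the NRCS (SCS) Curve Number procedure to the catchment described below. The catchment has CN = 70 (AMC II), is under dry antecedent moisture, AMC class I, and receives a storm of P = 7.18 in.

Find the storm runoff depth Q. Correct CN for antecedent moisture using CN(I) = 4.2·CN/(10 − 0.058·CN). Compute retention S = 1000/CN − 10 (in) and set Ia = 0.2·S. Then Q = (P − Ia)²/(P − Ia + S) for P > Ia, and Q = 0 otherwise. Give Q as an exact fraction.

Q = 158533281/92097950 in ≈ 1.721 in

Dry (AMC I): CN(I) = 4.2·70/(10 − 0.058·70) = 294/(297/50) = 4900/99 ≈ 49.495
Retention S: 1000/CN − 10 with CN=49.495 → S = 500/49 ≈ 10.204 in
Ia = 0.2S: 0.2·10.204 = 2.041 in (exactly 100/49)
Excess rainfall: 7.180 − 2.041 = 5.139 in; P > Ia so Q > 0
Runoff Q = (P−Ia)²/(P−Ia+S) = (5.139)²/(5.139+10.204) = 158533281/92097950 ≈ 1.721 in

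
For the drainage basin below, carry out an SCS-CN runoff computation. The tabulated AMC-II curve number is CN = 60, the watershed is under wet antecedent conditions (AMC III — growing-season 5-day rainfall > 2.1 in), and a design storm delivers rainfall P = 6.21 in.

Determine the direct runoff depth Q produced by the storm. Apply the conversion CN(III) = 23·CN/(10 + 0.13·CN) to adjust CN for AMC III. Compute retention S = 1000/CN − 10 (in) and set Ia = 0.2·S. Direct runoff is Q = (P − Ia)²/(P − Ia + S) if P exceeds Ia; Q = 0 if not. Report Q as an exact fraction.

Wet (AMC III): CN(III) = 23·60/(10 + 0.13·60) = 1380/(89/5) = 6900/89 ≈ 77.528
Max retention: S = 1000/(6900/89) − 10 = 200/69 in (≈ 2.899 in)
Initial abstraction Ia = S/5 = (200/69)/5 = 40/69 ≈ 0.580 in
Excess rainfall: 6.210 − 0.580 = 5.630 in; P > Ia so Q > 0
Runoff Q = (P−Ia)²/(P−Ia+S) = (5.630)²/(5.630+2.899) = 1509244801/406058100 ≈ 3.717 in

Q = 1509244801/406058100 in ≈ 3.717 in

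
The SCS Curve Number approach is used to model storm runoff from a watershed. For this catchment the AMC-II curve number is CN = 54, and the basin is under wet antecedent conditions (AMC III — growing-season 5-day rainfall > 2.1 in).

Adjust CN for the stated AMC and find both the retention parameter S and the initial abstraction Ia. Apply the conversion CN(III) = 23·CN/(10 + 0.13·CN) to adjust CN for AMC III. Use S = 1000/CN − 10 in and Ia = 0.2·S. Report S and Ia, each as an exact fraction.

CN(III) from CN(II)=54: (23·54)/(10 + 0.13·54) = 2700/37 ≈ 72.973
Retention S: 1000/CN − 10 with CN=72.973 → S = 100/27 ≈ 3.704 in
Ia = 0.2S: 0.2·3.704 = 0.741 in (exactly 20/27)

S = 100/27 in ≈ 3.704 in; Ia = 20/27 in ≈ 0.741 in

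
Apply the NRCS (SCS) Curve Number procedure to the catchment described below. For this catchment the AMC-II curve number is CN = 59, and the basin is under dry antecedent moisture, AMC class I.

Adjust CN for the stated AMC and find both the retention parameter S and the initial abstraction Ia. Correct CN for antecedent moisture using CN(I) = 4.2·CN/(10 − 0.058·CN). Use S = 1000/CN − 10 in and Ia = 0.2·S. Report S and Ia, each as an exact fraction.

Adjust CN=59 to AMC I: 4.2·59/(10 − 0.058·59) → (1239/5) ÷ (3289/500) = 123900/3289 ≈ 37.671
Retention S: 1000/CN − 10 with CN=37.671 → S = 20500/1239 ≈ 16.546 in
Ia = 0.2·(20500/1239) = 4100/1239 in ≈ 3.309 in

S = 20500/1239 in ≈ 16.546 in; Ia = 4100/1239 in ≈ 3.309 in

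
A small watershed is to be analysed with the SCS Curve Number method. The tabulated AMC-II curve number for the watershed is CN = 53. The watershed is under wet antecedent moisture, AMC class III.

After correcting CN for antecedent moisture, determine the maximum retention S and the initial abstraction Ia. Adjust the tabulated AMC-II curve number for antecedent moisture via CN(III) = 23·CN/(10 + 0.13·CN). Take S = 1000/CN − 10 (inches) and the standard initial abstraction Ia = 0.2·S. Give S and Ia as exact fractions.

Wet (AMC III): CN(III) = 23·53/(10 + 0.13·53) = 1219/(1689/100) = 121900/1689 ≈ 72.173
Retention S: 1000/CN − 10 with CN=72.173 → S = 4700/1219 ≈ 3.856 in
Initial abstraction Ia = S/5 = (4700/1219)/5 = 940/1219 ≈ 0.771 in

S = 4700/1219 in ≈ 3.856 in; Ia = 940/1219 in ≈ 0.771 in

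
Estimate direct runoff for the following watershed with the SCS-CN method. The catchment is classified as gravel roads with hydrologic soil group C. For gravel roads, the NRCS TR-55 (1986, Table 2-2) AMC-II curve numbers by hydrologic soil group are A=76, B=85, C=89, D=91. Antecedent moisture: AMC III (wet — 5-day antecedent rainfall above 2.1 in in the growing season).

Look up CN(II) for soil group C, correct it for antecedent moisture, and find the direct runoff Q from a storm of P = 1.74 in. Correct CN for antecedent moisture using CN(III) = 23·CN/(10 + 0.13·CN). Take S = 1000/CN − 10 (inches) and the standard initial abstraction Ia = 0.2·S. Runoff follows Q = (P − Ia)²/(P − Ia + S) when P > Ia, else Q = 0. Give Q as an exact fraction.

Q = 27918733921/22730809150 in ≈ 1.228 in

NRCS table: gravel roads, soil group C → CN(II) = 89
Wet (AMC III): CN(III) = 23·89/(10 + 0.13·89) = 2047/(2157/100) = 204700/2157 ≈ 94.900
Max retention: S = 1000/(204700/2157) − 10 = 1100/2047 in (≈ 0.537 in)
Ia = 0.2S: 0.2·0.537 = 0.107 in (exactly 220/2047)
Since P=1.740 > Ia=0.107: effective rainfall P−Ia = 167089/102350 in
Q: (167089/102350)² ÷ (222089/102350) = 27918733921/22730809150 in (≈ 1.228 in)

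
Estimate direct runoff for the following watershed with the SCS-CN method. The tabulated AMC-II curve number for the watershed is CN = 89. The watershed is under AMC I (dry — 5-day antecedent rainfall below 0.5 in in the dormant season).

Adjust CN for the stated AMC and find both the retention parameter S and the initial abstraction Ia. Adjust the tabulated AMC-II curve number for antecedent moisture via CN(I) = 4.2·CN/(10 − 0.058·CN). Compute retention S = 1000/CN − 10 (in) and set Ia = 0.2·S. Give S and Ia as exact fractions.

S = 5500/1869 in ≈ 2.943 in; Ia = 1100/1869 in ≈ 0.589 in

Adjust CN=89 to AMC I: 4.2·89/(10 − 0.058·89) → (1869/5) ÷ (2419/500) = 186900/2419 ≈ 77.263
Max retention: S = 1000/(186900/2419) − 10 = 5500/1869 in (≈ 2.943 in)
Ia = 0.2·(5500/1869) = 1100/1869 in ≈ 0.589 in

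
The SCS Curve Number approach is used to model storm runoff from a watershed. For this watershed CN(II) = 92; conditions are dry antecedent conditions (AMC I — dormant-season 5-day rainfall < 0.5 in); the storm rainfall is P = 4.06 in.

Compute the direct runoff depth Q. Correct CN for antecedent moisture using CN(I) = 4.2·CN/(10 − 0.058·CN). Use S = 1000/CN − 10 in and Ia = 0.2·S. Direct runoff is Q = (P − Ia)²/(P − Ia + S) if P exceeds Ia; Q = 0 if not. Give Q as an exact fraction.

Q = 7752626401/3333883350 in ≈ 2.325 in

CN(I) from CN(II)=92: (4.2·92)/(10 − 0.058·92) = 48300/583 ≈ 82.847
Retention S: 1000/CN − 10 with CN=82.847 → S = 1000/483 ≈ 2.070 in
Ia = 0.2·(1000/483) = 200/483 in ≈ 0.414 in
P − Ia = 4.060 − 0.414 = 88049/24150 ≈ 3.646 in (> 0, runoff occurs)
Q: (88049/24150)² ÷ (138049/24150) = 7752626401/3333883350 in (≈ 2.325 in)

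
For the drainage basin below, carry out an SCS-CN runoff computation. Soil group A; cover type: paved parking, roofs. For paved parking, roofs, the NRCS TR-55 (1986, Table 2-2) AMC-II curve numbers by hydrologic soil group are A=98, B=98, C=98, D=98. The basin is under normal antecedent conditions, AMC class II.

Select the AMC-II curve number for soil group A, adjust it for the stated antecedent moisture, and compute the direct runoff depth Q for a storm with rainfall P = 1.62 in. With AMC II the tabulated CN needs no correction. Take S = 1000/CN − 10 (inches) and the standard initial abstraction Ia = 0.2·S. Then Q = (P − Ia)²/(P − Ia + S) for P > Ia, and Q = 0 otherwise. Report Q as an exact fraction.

Q = 14969161/10704050 in ≈ 1.398 in

NRCS table: paved parking, roofs, soil group A → CN(II) = 98
Average conditions: CN = 98 (no AMC adjustment).
S = 1000/98 − 10 = 10/49 in ≈ 0.204 in
Ia = 0.2·(10/49) = 2/49 in ≈ 0.041 in
Excess rainfall: 1.620 − 0.041 = 1.579 in; P > Ia so Q > 0
Runoff Q = (P−Ia)²/(P−Ia+S) = (1.579)²/(1.579+0.204) = 14969161/10704050 ≈ 1.398 in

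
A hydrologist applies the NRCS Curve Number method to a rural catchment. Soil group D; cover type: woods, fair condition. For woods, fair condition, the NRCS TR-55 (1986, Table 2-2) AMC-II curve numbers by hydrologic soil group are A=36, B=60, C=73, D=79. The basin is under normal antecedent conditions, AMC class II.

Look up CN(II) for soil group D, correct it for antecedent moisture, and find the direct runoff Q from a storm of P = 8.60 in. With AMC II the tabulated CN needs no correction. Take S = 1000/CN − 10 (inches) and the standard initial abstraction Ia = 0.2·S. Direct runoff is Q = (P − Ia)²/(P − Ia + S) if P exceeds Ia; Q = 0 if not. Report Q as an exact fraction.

NRCS table: woods, fair condition, soil group D → CN(II) = 79
AMC II — tabulated CN = 79 applies directly.
Retention S: 1000/CN − 10 with CN=79.000 → S = 210/79 ≈ 2.658 in
Ia = 0.2S: 0.2·2.658 = 0.532 in (exactly 42/79)
P − Ia = 8.600 − 0.532 = 3187/395 ≈ 8.068 in (> 0, runoff occurs)
Runoff Q = (P−Ia)²/(P−Ia+S) = (8.068)²/(8.068+2.658) = 10156969/1673615 ≈ 6.069 in

Q = 10156969/1673615 in ≈ 6.069 in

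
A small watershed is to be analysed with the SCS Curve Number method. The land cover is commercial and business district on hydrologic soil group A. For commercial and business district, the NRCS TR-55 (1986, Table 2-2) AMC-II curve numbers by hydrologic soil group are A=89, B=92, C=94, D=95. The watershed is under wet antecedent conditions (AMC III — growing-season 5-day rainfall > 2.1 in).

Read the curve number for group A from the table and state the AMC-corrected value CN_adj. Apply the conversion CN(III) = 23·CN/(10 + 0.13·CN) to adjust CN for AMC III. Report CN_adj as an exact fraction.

CN_adj = 204700/2157 ≈ 94.900

NRCS table: commercial and business district, soil group A → CN(II) = 89
Adjust CN=89 to AMC III: 23·89/(10 + 0.13·89) → 2047 ÷ (2157/100) = 204700/2157 ≈ 94.900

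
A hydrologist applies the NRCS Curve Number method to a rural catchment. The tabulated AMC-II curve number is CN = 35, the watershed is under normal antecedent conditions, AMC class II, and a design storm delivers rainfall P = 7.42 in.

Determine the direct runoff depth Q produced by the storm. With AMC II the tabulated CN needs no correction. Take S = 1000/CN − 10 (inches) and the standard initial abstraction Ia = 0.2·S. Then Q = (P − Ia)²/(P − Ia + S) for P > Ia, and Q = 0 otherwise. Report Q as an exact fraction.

Q = 1682209/2728950 in ≈ 0.616 in

AMC II — tabulated CN = 35 applies directly.
Max retention: S = 1000/35 − 10 = 130/7 in (≈ 18.571 in)
Ia = 0.2S: 0.2·18.571 = 3.714 in (exactly 26/7)
Excess rainfall: 7.420 − 3.714 = 3.706 in; P > Ia so Q > 0
Runoff Q = (P−Ia)²/(P−Ia+S) = (3.706)²/(3.706+18.571) = 1682209/2728950 ≈ 0.616 in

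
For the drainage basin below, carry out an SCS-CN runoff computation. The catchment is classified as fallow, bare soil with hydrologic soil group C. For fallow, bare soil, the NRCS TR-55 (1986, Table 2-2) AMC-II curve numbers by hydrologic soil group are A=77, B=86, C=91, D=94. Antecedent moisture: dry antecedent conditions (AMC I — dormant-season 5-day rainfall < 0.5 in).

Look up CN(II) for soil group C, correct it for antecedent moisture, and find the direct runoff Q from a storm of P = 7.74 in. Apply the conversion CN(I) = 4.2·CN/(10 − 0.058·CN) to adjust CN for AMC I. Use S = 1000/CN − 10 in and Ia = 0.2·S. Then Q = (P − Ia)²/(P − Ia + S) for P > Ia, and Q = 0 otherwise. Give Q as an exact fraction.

Q = 17867015787/3254210050 in ≈ 5.490 in

NRCS table: fallow, bare soil, soil group C → CN(II) = 91
Dry (AMC I): CN(I) = 4.2·91/(10 − 0.058·91) = (1911/5)/(2361/500) = 63700/787 ≈ 80.940
Retention S: 1000/CN − 10 with CN=80.940 → S = 1500/637 ≈ 2.355 in
Initial abstraction Ia = S/5 = (1500/637)/5 = 300/637 ≈ 0.471 in
P − Ia = 7.740 − 0.471 = 231519/31850 ≈ 7.269 in (> 0, runoff occurs)
Q = (231519/31850)²/((231519/31850) + 1500/637) = (53601047361/1014422500)/(306519/31850) = 17867015787/3254210050 in ≈ 5.490 in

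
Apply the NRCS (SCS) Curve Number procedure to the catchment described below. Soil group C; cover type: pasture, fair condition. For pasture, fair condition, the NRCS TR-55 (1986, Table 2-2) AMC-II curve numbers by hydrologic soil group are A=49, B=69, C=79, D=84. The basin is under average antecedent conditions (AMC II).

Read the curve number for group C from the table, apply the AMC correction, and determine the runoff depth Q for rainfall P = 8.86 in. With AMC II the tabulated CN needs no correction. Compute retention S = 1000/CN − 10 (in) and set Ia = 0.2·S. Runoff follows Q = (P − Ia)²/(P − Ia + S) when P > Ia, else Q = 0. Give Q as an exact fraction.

NRCS table: pasture, fair condition, soil group C → CN(II) = 79
Average conditions: CN = 79 (no AMC adjustment).
Max retention: S = 1000/79 − 10 = 210/79 in (≈ 2.658 in)
Ia = 0.2·(210/79) = 42/79 in ≈ 0.532 in
Since P=8.860 > Ia=0.532: effective rainfall P−Ia = 32897/3950 in
Q = (32897/3950)²/((32897/3950) + 210/79) = (1082212609/15602500)/(43397/3950) = 1082212609/171418150 in ≈ 6.313 in

Q = 1082212609/171418150 in ≈ 6.313 in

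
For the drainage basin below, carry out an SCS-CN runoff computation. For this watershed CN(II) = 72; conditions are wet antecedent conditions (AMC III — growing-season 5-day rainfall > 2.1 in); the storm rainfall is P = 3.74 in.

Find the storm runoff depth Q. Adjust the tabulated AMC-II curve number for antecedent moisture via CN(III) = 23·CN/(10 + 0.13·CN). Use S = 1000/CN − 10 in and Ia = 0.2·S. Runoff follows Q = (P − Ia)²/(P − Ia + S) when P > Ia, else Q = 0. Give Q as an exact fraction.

Wet (AMC III): CN(III) = 23·72/(10 + 0.13·72) = 1656/(484/25) = 10350/121 ≈ 85.537
Retention S: 1000/CN − 10 with CN=85.537 → S = 350/207 ≈ 1.691 in
Initial abstraction Ia = S/5 = (350/207)/5 = 70/207 ≈ 0.338 in
Since P=3.740 > Ia=0.338: effective rainfall P−Ia = 35209/10350 in
Q = (35209/10350)²/((35209/10350) + 350/207) = (1239673681/107122500)/(52709/10350) = 1239673681/545538150 in ≈ 2.272 in

Q = 1239673681/545538150 in ≈ 2.272 in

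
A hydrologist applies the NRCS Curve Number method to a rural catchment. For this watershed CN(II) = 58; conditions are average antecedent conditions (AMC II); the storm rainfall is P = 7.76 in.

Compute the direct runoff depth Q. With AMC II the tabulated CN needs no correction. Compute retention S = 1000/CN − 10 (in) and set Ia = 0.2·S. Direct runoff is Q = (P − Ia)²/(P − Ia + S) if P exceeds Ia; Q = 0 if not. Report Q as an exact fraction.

AMC II — tabulated CN = 58 applies directly.
S = 1000/58 − 10 = 210/29 in ≈ 7.241 in
Ia = 0.2·(210/29) = 42/29 in ≈ 1.448 in
Since P=7.760 > Ia=1.448: effective rainfall P−Ia = 4576/725 in
Q: (4576/725)² ÷ (9826/725) = 10469888/3561925 in (≈ 2.939 in)

Q = 10469888/3561925 in ≈ 2.939 in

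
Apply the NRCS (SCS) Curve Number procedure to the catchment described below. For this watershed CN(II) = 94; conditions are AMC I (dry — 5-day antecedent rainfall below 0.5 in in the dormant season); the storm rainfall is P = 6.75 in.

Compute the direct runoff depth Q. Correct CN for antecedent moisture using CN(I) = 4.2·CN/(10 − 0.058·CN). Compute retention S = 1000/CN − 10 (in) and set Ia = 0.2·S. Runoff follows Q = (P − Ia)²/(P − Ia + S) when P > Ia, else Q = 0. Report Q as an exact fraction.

CN(I) from CN(II)=94: (4.2·94)/(10 − 0.058·94) = 32900/379 ≈ 86.807
S = 1000/(32900/379) − 10 = 500/329 in ≈ 1.520 in
Ia = 0.2S: 0.2·1.520 = 0.304 in (exactly 100/329)
Excess rainfall: 6.750 − 0.304 = 6.446 in; P > Ia so Q > 0
Q: (8483/1316)² ÷ (10483/1316) = 71961289/13795628 in (≈ 5.216 in)

Q = 71961289/13795628 in ≈ 5.216 in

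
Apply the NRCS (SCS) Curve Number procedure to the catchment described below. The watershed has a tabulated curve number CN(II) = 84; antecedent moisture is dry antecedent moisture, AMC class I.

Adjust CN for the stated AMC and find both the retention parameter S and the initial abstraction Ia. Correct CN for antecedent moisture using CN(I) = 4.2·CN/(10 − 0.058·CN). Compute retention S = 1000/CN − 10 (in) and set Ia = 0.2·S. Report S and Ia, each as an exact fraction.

S = 2000/441 in ≈ 4.535 in; Ia = 400/441 in ≈ 0.907 in

Adjust CN=84 to AMC I: 4.2·84/(10 − 0.058·84) → (1764/5) ÷ (641/125) = 44100/641 ≈ 68.799
S = 1000/(44100/641) − 10 = 2000/441 in ≈ 4.535 in
Ia = 0.2·(2000/441) = 400/441 in ≈ 0.907 in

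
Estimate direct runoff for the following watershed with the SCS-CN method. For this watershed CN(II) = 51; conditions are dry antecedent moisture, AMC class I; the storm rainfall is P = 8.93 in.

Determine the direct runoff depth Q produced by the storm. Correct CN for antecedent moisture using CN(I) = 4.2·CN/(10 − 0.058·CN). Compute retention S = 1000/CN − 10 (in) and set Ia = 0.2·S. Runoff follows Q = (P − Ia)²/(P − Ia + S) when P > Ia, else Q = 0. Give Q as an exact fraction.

Q = 4439423641/6374423700 in ≈ 0.696 in

Dry (AMC I): CN(I) = 4.2·51/(10 − 0.058·51) = (1071/5)/(3521/500) = 15300/503 ≈ 30.417
Max retention: S = 1000/(15300/503) − 10 = 3500/153 in (≈ 22.876 in)
Ia = 0.2S: 0.2·22.876 = 4.575 in (exactly 700/153)
Excess rainfall: 8.930 − 4.575 = 4.355 in; P > Ia so Q > 0
Runoff Q = (P−Ia)²/(P−Ia+S) = (4.355)²/(4.355+22.876) = 4439423641/6374423700 ≈ 0.696 in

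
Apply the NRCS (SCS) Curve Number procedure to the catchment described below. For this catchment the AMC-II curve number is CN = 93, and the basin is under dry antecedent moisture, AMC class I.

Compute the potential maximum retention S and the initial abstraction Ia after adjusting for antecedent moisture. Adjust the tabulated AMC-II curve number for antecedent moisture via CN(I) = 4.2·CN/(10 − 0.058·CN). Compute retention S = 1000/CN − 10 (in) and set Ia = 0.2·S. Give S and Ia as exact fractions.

S = 500/279 in ≈ 1.792 in; Ia = 100/279 in ≈ 0.358 in

Adjust CN=93 to AMC I: 4.2·93/(10 − 0.058·93) → (1953/5) ÷ (2303/500) = 27900/329 ≈ 84.802
S = 1000/(27900/329) − 10 = 500/279 in ≈ 1.792 in
Initial abstraction Ia = S/5 = (500/279)/5 = 100/279 ≈ 0.358 in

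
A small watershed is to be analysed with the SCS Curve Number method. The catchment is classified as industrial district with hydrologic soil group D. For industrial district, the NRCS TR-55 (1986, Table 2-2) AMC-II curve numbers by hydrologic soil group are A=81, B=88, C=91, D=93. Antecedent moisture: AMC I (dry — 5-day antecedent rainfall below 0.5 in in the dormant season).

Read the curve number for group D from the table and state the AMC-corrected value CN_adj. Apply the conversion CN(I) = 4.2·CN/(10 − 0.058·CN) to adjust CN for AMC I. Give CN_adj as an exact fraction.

CN_adj = 27900/329 ≈ 84.802

NRCS table: industrial district, soil group D → CN(II) = 93
CN(I) from CN(II)=93: (4.2·93)/(10 − 0.058·93) = 27900/329 ≈ 84.802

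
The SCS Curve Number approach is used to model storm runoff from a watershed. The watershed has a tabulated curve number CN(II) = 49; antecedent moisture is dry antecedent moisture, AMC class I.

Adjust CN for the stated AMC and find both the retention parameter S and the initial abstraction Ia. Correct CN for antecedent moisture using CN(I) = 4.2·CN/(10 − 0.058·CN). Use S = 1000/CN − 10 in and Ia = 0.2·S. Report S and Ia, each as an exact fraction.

Adjust CN=49 to AMC I: 4.2·49/(10 − 0.058·49) → (1029/5) ÷ (3579/500) = 34300/1193 ≈ 28.751
Max retention: S = 1000/(34300/1193) − 10 = 8500/343 in (≈ 24.781 in)
Ia = 0.2S: 0.2·24.781 = 4.956 in (exactly 1700/343)

S = 8500/343 in ≈ 24.781 in; Ia = 1700/343 in ≈ 4.956 in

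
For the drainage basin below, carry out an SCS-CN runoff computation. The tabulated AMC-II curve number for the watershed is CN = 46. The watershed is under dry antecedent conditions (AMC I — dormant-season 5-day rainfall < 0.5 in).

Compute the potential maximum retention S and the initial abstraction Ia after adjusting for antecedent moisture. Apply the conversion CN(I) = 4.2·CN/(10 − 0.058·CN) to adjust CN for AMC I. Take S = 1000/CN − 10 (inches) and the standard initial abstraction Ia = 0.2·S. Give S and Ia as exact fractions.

CN(I) from CN(II)=46: (4.2·46)/(10 − 0.058·46) = 16100/611 ≈ 26.350
Max retention: S = 1000/(16100/611) − 10 = 4500/161 in (≈ 27.950 in)
Ia = 0.2S: 0.2·27.950 = 5.590 in (exactly 900/161)

S = 4500/161 in ≈ 27.950 in; Ia = 900/161 in ≈ 5.590 in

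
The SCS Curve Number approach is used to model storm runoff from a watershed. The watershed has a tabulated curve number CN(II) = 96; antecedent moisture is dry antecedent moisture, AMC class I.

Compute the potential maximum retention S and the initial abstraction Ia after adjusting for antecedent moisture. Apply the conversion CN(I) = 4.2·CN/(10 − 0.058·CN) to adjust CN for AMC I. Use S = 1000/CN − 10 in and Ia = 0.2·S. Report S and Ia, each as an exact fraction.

S = 125/126 in ≈ 0.992 in; Ia = 25/126 in ≈ 0.198 in

CN(I) from CN(II)=96: (4.2·96)/(10 − 0.058·96) = 25200/277 ≈ 90.975
Max retention: S = 1000/(25200/277) − 10 = 125/126 in (≈ 0.992 in)
Ia = 0.2·(125/126) = 25/126 in ≈ 0.198 in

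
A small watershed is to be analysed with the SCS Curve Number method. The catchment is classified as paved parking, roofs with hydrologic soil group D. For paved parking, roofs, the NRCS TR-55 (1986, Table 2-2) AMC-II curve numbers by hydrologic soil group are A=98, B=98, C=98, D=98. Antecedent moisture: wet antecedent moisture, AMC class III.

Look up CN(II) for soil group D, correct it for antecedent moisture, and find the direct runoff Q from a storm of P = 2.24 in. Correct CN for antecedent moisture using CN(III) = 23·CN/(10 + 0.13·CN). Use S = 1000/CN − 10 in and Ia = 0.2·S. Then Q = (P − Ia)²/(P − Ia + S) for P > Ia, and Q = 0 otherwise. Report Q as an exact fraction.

Q = 490032818/229316325 in ≈ 2.137 in

NRCS table: paved parking, roofs, soil group D → CN(II) = 98
CN(III) from CN(II)=98: (23·98)/(10 + 0.13·98) = 112700/1137 ≈ 99.120
S = 1000/(112700/1137) − 10 = 100/1127 in ≈ 0.089 in
Initial abstraction Ia = S/5 = (100/1127)/5 = 20/1127 ≈ 0.018 in
Excess rainfall: 2.240 − 0.018 = 2.222 in; P > Ia so Q > 0
Q: (62612/28175)² ÷ (65112/28175) = 490032818/229316325 in (≈ 2.137 in)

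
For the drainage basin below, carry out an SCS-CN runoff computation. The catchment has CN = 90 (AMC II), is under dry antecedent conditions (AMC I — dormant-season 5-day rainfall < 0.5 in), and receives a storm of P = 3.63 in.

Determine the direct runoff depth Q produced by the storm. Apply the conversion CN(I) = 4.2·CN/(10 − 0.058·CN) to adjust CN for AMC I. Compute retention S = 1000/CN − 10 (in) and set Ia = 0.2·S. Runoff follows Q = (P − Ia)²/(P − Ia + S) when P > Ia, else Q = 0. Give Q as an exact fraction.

Adjust CN=90 to AMC I: 4.2·90/(10 − 0.058·90) → 378 ÷ (239/50) = 18900/239 ≈ 79.079
Retention S: 1000/CN − 10 with CN=79.079 → S = 500/189 ≈ 2.646 in
Ia = 0.2S: 0.2·2.646 = 0.529 in (exactly 100/189)
Since P=3.630 > Ia=0.529: effective rainfall P−Ia = 58607/18900 in
Q: (58607/18900)² ÷ (108607/18900) = 3434780449/2052672300 in (≈ 1.673 in)

Q = 3434780449/2052672300 in ≈ 1.673 in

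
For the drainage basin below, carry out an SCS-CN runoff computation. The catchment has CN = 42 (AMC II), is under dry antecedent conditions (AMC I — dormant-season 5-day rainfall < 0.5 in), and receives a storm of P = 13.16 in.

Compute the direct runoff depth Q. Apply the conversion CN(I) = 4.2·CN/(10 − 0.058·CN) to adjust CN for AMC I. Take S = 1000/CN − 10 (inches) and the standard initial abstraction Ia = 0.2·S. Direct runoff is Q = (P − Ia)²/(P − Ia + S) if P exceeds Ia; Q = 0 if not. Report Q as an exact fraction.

Q = 5269162921/4796856225 in ≈ 1.098 in

Dry (AMC I): CN(I) = 4.2·42/(10 − 0.058·42) = (882/5)/(1891/250) = 44100/1891 ≈ 23.321
S = 1000/(44100/1891) − 10 = 14500/441 in ≈ 32.880 in
Ia = 0.2S: 0.2·32.880 = 6.576 in (exactly 2900/441)
P − Ia = 13.160 − 6.576 = 72589/11025 ≈ 6.584 in (> 0, runoff occurs)
Q: (72589/11025)² ÷ (435089/11025) = 5269162921/4796856225 in (≈ 1.098 in)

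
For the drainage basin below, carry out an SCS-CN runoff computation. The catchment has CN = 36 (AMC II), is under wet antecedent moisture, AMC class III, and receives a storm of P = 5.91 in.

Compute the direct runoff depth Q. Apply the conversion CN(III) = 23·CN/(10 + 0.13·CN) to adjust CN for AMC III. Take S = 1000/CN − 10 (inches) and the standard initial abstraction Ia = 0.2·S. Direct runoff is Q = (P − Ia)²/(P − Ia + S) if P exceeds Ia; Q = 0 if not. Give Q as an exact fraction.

Q = 8160773569/5181975900 in ≈ 1.575 in

Adjust CN=36 to AMC III: 23·36/(10 + 0.13·36) → 828 ÷ (367/25) = 20700/367 ≈ 56.403
Retention S: 1000/CN − 10 with CN=56.403 → S = 1600/207 ≈ 7.729 in
Ia = 0.2S: 0.2·7.729 = 1.546 in (exactly 320/207)
Excess rainfall: 5.910 − 1.546 = 4.364 in; P > Ia so Q > 0
Q: (90337/20700)² ÷ (250337/20700) = 8160773569/5181975900 in (≈ 1.575 in)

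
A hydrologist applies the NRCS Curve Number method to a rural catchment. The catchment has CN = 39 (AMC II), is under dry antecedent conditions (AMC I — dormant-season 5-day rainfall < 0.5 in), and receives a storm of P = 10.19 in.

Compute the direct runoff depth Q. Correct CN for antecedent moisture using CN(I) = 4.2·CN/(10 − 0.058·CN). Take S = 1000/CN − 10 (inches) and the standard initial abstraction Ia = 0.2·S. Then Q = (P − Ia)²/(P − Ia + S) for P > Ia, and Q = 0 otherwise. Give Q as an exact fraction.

Q = 50427642721/268186545900 in ≈ 0.188 in

Adjust CN=39 to AMC I: 4.2·39/(10 − 0.058·39) → (819/5) ÷ (3869/500) = 81900/3869 ≈ 21.168
Max retention: S = 1000/(81900/3869) − 10 = 30500/819 in (≈ 37.241 in)
Ia = 0.2S: 0.2·37.241 = 7.448 in (exactly 6100/819)
P − Ia = 10.190 − 7.448 = 224561/81900 ≈ 2.742 in (> 0, runoff occurs)
Runoff Q = (P−Ia)²/(P−Ia+S) = (2.742)²/(2.742+37.241) = 50427642721/268186545900 ≈ 0.188 in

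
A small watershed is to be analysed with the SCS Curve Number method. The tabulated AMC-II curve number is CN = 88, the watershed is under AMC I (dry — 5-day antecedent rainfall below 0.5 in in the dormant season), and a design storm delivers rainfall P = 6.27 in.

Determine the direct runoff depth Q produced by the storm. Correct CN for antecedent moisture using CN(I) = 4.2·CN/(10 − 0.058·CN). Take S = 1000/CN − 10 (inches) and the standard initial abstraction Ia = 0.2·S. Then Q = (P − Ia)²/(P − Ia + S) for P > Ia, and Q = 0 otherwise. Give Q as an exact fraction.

Q = 1873071841/525748300 in ≈ 3.563 in

Adjust CN=88 to AMC I: 4.2·88/(10 − 0.058·88) → (1848/5) ÷ (612/125) = 3850/51 ≈ 75.490
Max retention: S = 1000/(3850/51) − 10 = 250/77 in (≈ 3.247 in)
Ia = 0.2·(250/77) = 50/77 in ≈ 0.649 in
Since P=6.270 > Ia=0.649: effective rainfall P−Ia = 43279/7700 in
Q: (43279/7700)² ÷ (68279/7700) = 1873071841/525748300 in (≈ 3.563 in)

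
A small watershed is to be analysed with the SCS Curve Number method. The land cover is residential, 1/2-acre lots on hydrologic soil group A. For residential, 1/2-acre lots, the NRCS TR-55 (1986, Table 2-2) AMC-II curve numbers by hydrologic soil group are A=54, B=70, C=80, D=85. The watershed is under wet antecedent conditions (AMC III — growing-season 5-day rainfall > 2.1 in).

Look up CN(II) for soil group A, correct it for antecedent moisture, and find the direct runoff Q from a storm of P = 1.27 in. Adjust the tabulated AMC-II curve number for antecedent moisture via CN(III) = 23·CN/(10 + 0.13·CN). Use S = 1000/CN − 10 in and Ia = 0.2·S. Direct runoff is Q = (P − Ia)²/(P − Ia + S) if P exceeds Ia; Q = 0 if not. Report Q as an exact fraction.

Q = 2042041/30858300 in ≈ 0.066 in

NRCS table: residential, 1/2-acre lots, soil group A → CN(II) = 54
Adjust CN=54 to AMC III: 23·54/(10 + 0.13·54) → 1242 ÷ (851/50) = 2700/37 ≈ 72.973
Retention S: 1000/CN − 10 with CN=72.973 → S = 100/27 ≈ 3.704 in
Initial abstraction Ia = S/5 = (100/27)/5 = 20/27 ≈ 0.741 in
Since P=1.270 > Ia=0.741: effective rainfall P−Ia = 1429/2700 in
Q: (1429/2700)² ÷ (11429/2700) = 2042041/30858300 in (≈ 0.066 in)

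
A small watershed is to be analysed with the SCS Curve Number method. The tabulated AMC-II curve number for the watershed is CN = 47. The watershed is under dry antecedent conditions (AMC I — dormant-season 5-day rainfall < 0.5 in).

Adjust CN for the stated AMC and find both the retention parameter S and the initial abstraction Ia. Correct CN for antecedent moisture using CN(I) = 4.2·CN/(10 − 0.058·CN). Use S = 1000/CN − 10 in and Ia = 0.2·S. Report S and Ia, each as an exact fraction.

Adjust CN=47 to AMC I: 4.2·47/(10 − 0.058·47) → (987/5) ÷ (3637/500) = 98700/3637 ≈ 27.138
Max retention: S = 1000/(98700/3637) − 10 = 26500/987 in (≈ 26.849 in)
Initial abstraction Ia = S/5 = (26500/987)/5 = 5300/987 ≈ 5.370 in

S = 26500/987 in ≈ 26.849 in; Ia = 5300/987 in ≈ 5.370 in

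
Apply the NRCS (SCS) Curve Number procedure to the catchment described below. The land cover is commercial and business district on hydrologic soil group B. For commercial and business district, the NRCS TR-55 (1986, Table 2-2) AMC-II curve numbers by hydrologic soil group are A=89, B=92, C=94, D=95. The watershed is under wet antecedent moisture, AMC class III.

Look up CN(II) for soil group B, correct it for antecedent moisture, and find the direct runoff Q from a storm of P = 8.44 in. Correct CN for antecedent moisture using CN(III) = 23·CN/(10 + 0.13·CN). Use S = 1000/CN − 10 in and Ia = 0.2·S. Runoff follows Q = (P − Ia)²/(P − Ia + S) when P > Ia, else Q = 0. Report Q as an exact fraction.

NRCS table: commercial and business district, soil group B → CN(II) = 92
CN(III) from CN(II)=92: (23·92)/(10 + 0.13·92) = 52900/549 ≈ 96.357
Retention S: 1000/CN − 10 with CN=96.357 → S = 200/529 ≈ 0.378 in
Initial abstraction Ia = S/5 = (200/529)/5 = 40/529 ≈ 0.076 in
Excess rainfall: 8.440 − 0.076 = 8.364 in; P > Ia so Q > 0
Q = (110619/13225)²/((110619/13225) + 200/529) = (12236563161/174900625)/(115619/13225) = 12236563161/1529061275 in ≈ 8.003 in

Q = 12236563161/1529061275 in ≈ 8.003 in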